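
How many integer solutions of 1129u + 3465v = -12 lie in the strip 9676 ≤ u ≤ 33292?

gcd(3465, 1129) = 1  (3465 = 3×1129 + 78, 1129 = 14×78 + 37, 78 = 2×37 + 4, 37 = 9×4 + 1, 4 = 4×1).
Back-substituting, 1129×(844) + 3465×(-275) = 1.
Scale by -12: particular solution (-10128, 3300); reduce u mod 3465: (267, -87).
General solution: u = 267 + 3465t, v = -87 - 1129t for integer t.
9676 ≤ 267 + 3465t ≤ 33292 gives t ∈ [3, 9], which is 7 values.

7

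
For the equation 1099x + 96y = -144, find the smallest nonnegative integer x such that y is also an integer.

gcd(1099, 96):
  1099 = 11×96 + 43
  96 = 2×43 + 10
  43 = 4×10 + 3
  10 = 3×3 + 1
  3 = 3×1
so gcd(1099, 96) = 1.
1 divides -144, so solutions exist.
Back-substitute for Bézout coefficients:
  1 = 10 - 3×3
  ... = 1099×(-29) + 96×(332)
Scale by -144/1 = -144: (x₀, y₀) = (4176, -47808).
General solution: x = 4176 + 96t, y = -47808 - 1099t for integer t.
x ≥ 0: smallest is 4176 mod 96 = 48 (at t = -43), with y = -551.

48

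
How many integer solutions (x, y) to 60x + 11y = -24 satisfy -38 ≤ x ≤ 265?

gcd(60, 11):
  60 = 5×11 + 5
  11 = 2×5 + 1
  5 = 5×1
so gcd(60, 11) = 1.
Back-substitute for Bézout coefficients:
  1 = 11 - 2×5
  ... = 60×(-2) + 11×(11)
Scale by -24: particular solution (48, -264); reduce x mod 11: (4, -24).
General solution: x = 4 + 11t, y = -24 - 60t for integer t.
-38 ≤ 4 + 11t ≤ 265 gives t ∈ [-3, 23], which is 27 values.

27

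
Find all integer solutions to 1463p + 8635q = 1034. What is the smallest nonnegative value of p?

768

gcd(8635, 1463) = 11  (8635 = 5×1463 + 1320, 1463 = 1×1320 + 143, 1320 = 9×143 + 33, 143 = 4×33 + 11, 33 = 3×11).
11 divides 1034, so solutions exist.
Back-substituting, 1463×(242) + 8635×(-41) = 11.
Scale by 1034/11 = 94: (p₀, q₀) = (22748, -3854).
General solution: p = 22748 + 785t, q = -3854 - 133t for integer t.
p ≥ 0: smallest is 22748 mod 785 = 768 (at t = -28), with q = -130.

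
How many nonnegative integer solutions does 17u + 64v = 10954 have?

gcd(64, 17) = 1  (64 = 3*17 + 13, 17 = 1*13 + 4, 13 = 3*4 + 1, 4 = 4*1).
Back-substituting, 17*(-15) + 64*(4) = 1.
Scale by 10954: one solution is (-164310, 43816). Reduce u mod 64: (42, 160).
General: u = 42 + 64t, v = 160 - 17t.
u ≥ 0 ⇒ t ≥ 0; v ≥ 0 ⇒ t ≤ 9. So t ∈ [0, 9]: 10 solutions.

10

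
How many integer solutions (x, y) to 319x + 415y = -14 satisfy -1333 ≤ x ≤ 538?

4

gcd(415, 319) = 1  (415 = 1·319 + 96, 319 = 3·96 + 31, 96 = 3·31 + 3, 31 = 10·3 + 1, 3 = 3·1).
Back-substituting, 319·(134) + 415·(-103) = 1.
Scale by -14: particular solution (-1876, 1442); reduce x mod 415: (199, -153).
General solution: x = 199 + 415t, y = -153 - 319t for integer t.
-1333 ≤ 199 + 415t ≤ 538 gives t ∈ [-3, 0], which is 4 values.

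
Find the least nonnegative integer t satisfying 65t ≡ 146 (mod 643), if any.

gcd(643, 65) = 1.
1 divides 146, so solutions exist.
By Bézout, 65*(277) + 643*(-28) = 1.
So 65*(277) ≡ 1 (mod 643); multiply by 146: t ≡ 40442 (mod 643).
Smallest nonnegative: t = 40442 mod 643 = 576.

576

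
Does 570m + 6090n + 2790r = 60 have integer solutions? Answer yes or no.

yes

gcd(6090, 570) = 30  (6090 = 10·570 + 390, 570 = 1·390 + 180, 390 = 2·180 + 30, 180 = 6·30).
gcd(30, 2790) = 30.
30 divides 60, so integer solutions exist.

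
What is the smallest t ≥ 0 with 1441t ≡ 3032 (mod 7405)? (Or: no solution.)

gcd(7405, 1441) = 1  (7405 = 5*1441 + 200, 1441 = 7*200 + 41, 200 = 4*41 + 36, 41 = 1*36 + 5, 36 = 7*5 + 1, 5 = 5*1).
1 divides 3032, so solutions exist.
Back-substituting, 1441*(-1444) + 7405*(281) = 1.
So 1441*(-1444) ≡ 1 (mod 7405); multiply by 3032: t ≡ -4378208 (mod 7405).
Smallest nonnegative: t = -4378208 mod 7405 = 5552.

5552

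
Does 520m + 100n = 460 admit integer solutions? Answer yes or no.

gcd(520, 100) = 20  (520 = 5×100 + 20, 100 = 5×20).
20 divides 460, so integer solutions exist.

yes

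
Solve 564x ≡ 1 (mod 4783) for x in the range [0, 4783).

653

gcd(4783, 564) = 1.
By Bézout, 564*(653) + 4783*(-77) = 1.
So 564*653 ≡ 1 (mod 4783), and 653 mod 4783 = 653.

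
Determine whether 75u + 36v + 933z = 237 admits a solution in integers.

yes

gcd(75, 36) = 3  (75 = 2×36 + 3, 36 = 12×3).
gcd(3, 933) = 3.
3 divides 237, so integer solutions exist.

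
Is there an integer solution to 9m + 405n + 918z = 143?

no

gcd(405, 9):
  405 = 45×9
so gcd(405, 9) = 9.
gcd(9, 918) = 9.
9 does not divide 143 (remainder 8), so no integer solutions.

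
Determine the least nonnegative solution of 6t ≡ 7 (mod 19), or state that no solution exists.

17

gcd(19, 6) = 1  (19 = 3×6 + 1, 6 = 6×1).
1 divides 7, so solutions exist.
Back-substituting, 6×(-3) + 19×(1) = 1.
So 6×(-3) ≡ 1 (mod 19); multiply by 7: t ≡ -21 (mod 19).
Smallest nonnegative: t = -21 mod 19 = 17.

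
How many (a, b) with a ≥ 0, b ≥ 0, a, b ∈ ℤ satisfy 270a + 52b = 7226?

1

gcd(270, 52):
  270 = 5*52 + 10
  52 = 5*10 + 2
  10 = 5*2
so gcd(270, 52) = 2.
Back-substitute for Bézout coefficients:
  2 = 52 - 5*10
  ... = 270*(-5) + 52*(26)
Scale by 3613: one solution is (-18065, 93938). Reduce a mod 26: (5, 113).
General: a = 5 + 26t, b = 113 - 135t.
a ≥ 0 ⇒ t ≥ 0; b ≥ 0 ⇒ t ≤ 0. So t ∈ [0, 0]: 1 solution.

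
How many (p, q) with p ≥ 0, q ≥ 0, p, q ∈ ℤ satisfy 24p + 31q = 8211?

gcd(31, 24) = 1  (31 = 1×24 + 7, 24 = 3×7 + 3, 7 = 2×3 + 1, 3 = 3×1).
Back-substituting, 24×(-9) + 31×(7) = 1.
Scale by 8211: one solution is (-73899, 57477). Reduce p mod 31: (5, 261).
General: p = 5 + 31t, q = 261 - 24t.
p ≥ 0 ⇒ t ≥ 0; q ≥ 0 ⇒ t ≤ 10. So t ∈ [0, 10]: 11 solutions.

11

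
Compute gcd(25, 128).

1

gcd(128, 25):
  128 = 5×25 + 3
  25 = 8×3 + 1
  3 = 3×1
so gcd(128, 25) = 1.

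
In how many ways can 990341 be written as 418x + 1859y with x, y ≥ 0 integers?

14

gcd(1859, 418) = 11.
By Bézout, 418×(-40) + 1859×(9) = 11.
One solution: (150, 499).
General: x = 150 + 169t, y = 499 - 38t.
x ≥ 0 ⇒ t ≥ 0; y ≥ 0 ⇒ t ≤ 13. So t ∈ [0, 13]: 14 solutions.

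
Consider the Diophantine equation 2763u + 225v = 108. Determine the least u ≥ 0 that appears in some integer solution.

16

gcd(2763, 225):
  2763 = 12·225 + 63
  225 = 3·63 + 36
  63 = 1·36 + 27
  36 = 1·27 + 9
  27 = 3·9
so gcd(2763, 225) = 9.
9 divides 108, so solutions exist.
Back-substitute for Bézout coefficients:
  9 = 36 - 1·27
  ... = 2763·(-7) + 225·(86)
Scale by 108/9 = 12: (u₀, v₀) = (-84, 1032).
General solution: u = -84 + 25t, v = 1032 - 307t for integer t.
u ≥ 0: smallest is -84 mod 25 = 16 (at t = 4), with v = -196.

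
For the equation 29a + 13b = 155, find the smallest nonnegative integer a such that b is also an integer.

4

gcd(29, 13) = 1.
1 divides 155, so solutions exist.
By Bézout, 29×(-4) + 13×(9) = 1.
Scale by 155/1 = 155: (a₀, b₀) = (-620, 1395).
General solution: a = -620 + 13t, b = 1395 - 29t for integer t.
a ≥ 0: smallest is -620 mod 13 = 4 (at t = 48), with b = 3.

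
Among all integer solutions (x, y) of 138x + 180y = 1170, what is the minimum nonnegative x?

15

gcd(180, 138):
  180 = 1·138 + 42
  138 = 3·42 + 12
  42 = 3·12 + 6
  12 = 2·6
so gcd(180, 138) = 6.
6 divides 1170, so solutions exist.
Back-substitute for Bézout coefficients:
  6 = 42 - 3·12
  ... = 138·(-13) + 180·(10)
Scale by 1170/6 = 195: (x₀, y₀) = (-2535, 1950).
General solution: x = -2535 + 30t, y = 1950 - 23t for integer t.
x ≥ 0: smallest is -2535 mod 30 = 15 (at t = 85), with y = -5.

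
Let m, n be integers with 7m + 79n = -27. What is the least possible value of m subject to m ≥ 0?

30

gcd(79, 7) = 1  (79 = 11·7 + 2, 7 = 3·2 + 1, 2 = 2·1).
1 divides -27, so solutions exist.
Back-substituting, 7·(34) + 79·(-3) = 1.
Scale by -27/1 = -27: (m₀, n₀) = (-918, 81).
General solution: m = -918 + 79t, n = 81 - 7t for integer t.
m ≥ 0: smallest is -918 mod 79 = 30 (at t = 12), with n = -3.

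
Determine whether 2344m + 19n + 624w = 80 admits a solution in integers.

yes

gcd(2344, 19) = 1  (2344 = 123×19 + 7, 19 = 2×7 + 5, 7 = 1×5 + 2, 5 = 2×2 + 1, 2 = 2×1).
gcd(1, 624) = 1.
1 divides 80, so integer solutions exist.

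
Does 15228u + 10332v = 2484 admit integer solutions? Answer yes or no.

gcd(15228, 10332) = 36  (15228 = 1*10332 + 4896, 10332 = 2*4896 + 540, 4896 = 9*540 + 36, 540 = 15*36).
36 divides 2484, so integer solutions exist.

yes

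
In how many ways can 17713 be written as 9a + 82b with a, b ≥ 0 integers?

24

gcd(82, 9):
  82 = 9×9 + 1
  9 = 9×1
so gcd(82, 9) = 1.
Back-substitute for Bézout coefficients:
  1 = 82 - 9×9
  ... = 9×(-9) + 82×(1)
Scale by 17713: one solution is (-159417, 17713). Reduce a mod 82: (73, 208).
General: a = 73 + 82t, b = 208 - 9t.
a ≥ 0 ⇒ t ≥ 0; b ≥ 0 ⇒ t ≤ 23. So t ∈ [0, 23]: 24 solutions.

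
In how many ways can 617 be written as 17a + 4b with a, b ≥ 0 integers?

9

gcd(17, 4) = 1  (17 = 4·4 + 1, 4 = 4·1).
Back-substituting, 17·(1) + 4·(-4) = 1.
Scale by 617: one solution is (617, -2468). Reduce a mod 4: (1, 150).
General: a = 1 + 4t, b = 150 - 17t.
a ≥ 0 ⇒ t ≥ 0; b ≥ 0 ⇒ t ≤ 8. So t ∈ [0, 8]: 9 solutions.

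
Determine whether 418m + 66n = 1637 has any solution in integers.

no

gcd(418, 66):
  418 = 6*66 + 22
  66 = 3*22
so gcd(418, 66) = 22.
22 does not divide 1637 (remainder 9), so no integer solutions.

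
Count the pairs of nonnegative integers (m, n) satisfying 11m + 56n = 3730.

gcd(56, 11) = 1  (56 = 5·11 + 1, 11 = 11·1).
Back-substituting, 11·(-5) + 56·(1) = 1.
Scale by 3730: one solution is (-18650, 3730). Reduce m mod 56: (54, 56).
General: m = 54 + 56t, n = 56 - 11t.
m ≥ 0 ⇒ t ≥ 0; n ≥ 0 ⇒ t ≤ 5. So t ∈ [0, 5]: 6 solutions.

6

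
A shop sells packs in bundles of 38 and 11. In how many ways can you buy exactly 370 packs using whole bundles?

1

Need nonnegative integers with 38j + 11k = 370.
gcd(38, 11) = 1, and 38·(-2) + 11·(7) = 1.
So (j₀, k₀) = (-740, 2590); general j = -740 + 11t, k = 2590 - 38t.
j ≥ 0 ⇒ t ≥ 68; k ≥ 0 ⇒ t ≤ 68. That's 1 value of t.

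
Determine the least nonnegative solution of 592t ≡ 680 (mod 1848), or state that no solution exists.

23

gcd(1848, 592) = 8  (1848 = 3*592 + 72, 592 = 8*72 + 16, 72 = 4*16 + 8, 16 = 2*8).
8 divides 680, so solutions exist.
Back-substituting, 592*(-103) + 1848*(33) = 8.
So 592*(-103) ≡ 8 (mod 1848); multiply by 85: t ≡ -8755 (mod 231).
Smallest nonnegative: t = -8755 mod 231 = 23.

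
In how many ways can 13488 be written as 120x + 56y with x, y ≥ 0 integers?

16

gcd(120, 56):
  120 = 2×56 + 8
  56 = 7×8
so gcd(120, 56) = 8.
Back-substitute for Bézout coefficients:
  8 = 120 - 2×56
  ... = 120×(1) + 56×(-2)
Scale by 1686: one solution is (1686, -3372). Reduce x mod 7: (6, 228).
General: x = 6 + 7t, y = 228 - 15t.
x ≥ 0 ⇒ t ≥ 0; y ≥ 0 ⇒ t ≤ 15. So t ∈ [0, 15]: 16 solutions.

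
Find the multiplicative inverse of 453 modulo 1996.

gcd(1996, 453):
  1996 = 4·453 + 184
  453 = 2·184 + 85
  184 = 2·85 + 14
  85 = 6·14 + 1
  14 = 14·1
so gcd(1996, 453) = 1.
Back-substitute for Bézout coefficients:
  1 = 85 - 6·14
  ... = 453·(141) + 1996·(-32)
So 453·141 ≡ 1 (mod 1996), and 141 mod 1996 = 141.

141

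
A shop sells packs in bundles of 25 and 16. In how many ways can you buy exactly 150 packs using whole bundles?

1

Need nonnegative integers with 25j + 16k = 150.
gcd(25, 16) = 1, and 25·(-7) + 16·(11) = 1.
So (j₀, k₀) = (-1050, 1650); general j = -1050 + 16t, k = 1650 - 25t.
j ≥ 0 ⇒ t ≥ 66; k ≥ 0 ⇒ t ≤ 66. That's 1 value of t.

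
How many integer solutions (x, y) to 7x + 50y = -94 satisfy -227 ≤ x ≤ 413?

gcd(50, 7) = 1  (50 = 7×7 + 1, 7 = 7×1).
Back-substituting, 7×(-7) + 50×(1) = 1.
Scale by -94: particular solution (658, -94); reduce x mod 50: (8, -3).
General solution: x = 8 + 50t, y = -3 - 7t for integer t.
-227 ≤ 8 + 50t ≤ 413 gives t ∈ [-4, 8], which is 13 values.

13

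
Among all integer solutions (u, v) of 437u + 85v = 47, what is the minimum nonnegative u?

gcd(437, 85):
  437 = 5×85 + 12
  85 = 7×12 + 1
  12 = 12×1
so gcd(437, 85) = 1.
1 divides 47, so solutions exist.
Back-substitute for Bézout coefficients:
  1 = 85 - 7×12
  ... = 437×(-7) + 85×(36)
Scale by 47/1 = 47: (u₀, v₀) = (-329, 1692).
General solution: u = -329 + 85t, v = 1692 - 437t for integer t.
u ≥ 0: smallest is -329 mod 85 = 11 (at t = 4), with v = -56.

11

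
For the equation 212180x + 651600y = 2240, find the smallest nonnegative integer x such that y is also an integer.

29248

gcd(651600, 212180):
  651600 = 3×212180 + 15060
  212180 = 14×15060 + 1340
  15060 = 11×1340 + 320
  1340 = 4×320 + 60
  320 = 5×60 + 20
  60 = 3×20
so gcd(651600, 212180) = 20.
20 divides 2240, so solutions exist.
Back-substitute for Bézout coefficients:
  20 = 320 - 5×60
  ... = 212180×(-10211) + 651600×(3325)
Scale by 2240/20 = 112: (x₀, y₀) = (-1143632, 372400).
General solution: x = -1143632 + 32580t, y = 372400 - 10609t for integer t.
x ≥ 0: smallest is -1143632 mod 32580 = 29248 (at t = 36), with y = -9524.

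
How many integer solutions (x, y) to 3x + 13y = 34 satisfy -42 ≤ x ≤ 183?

17

gcd(13, 3) = 1  (13 = 4·3 + 1, 3 = 3·1).
Back-substituting, 3·(-4) + 13·(1) = 1.
Scale by 34: particular solution (-136, 34); reduce x mod 13: (7, 1).
General solution: x = 7 + 13t, y = 1 - 3t for integer t.
-42 ≤ 7 + 13t ≤ 183 gives t ∈ [-3, 13], which is 17 values.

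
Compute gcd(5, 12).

gcd(12, 5):
  12 = 2×5 + 2
  5 = 2×2 + 1
  2 = 2×1
so gcd(12, 5) = 1.

1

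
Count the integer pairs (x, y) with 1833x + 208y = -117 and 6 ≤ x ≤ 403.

25

gcd(1833, 208) = 13  (1833 = 8*208 + 169, 208 = 1*169 + 39, 169 = 4*39 + 13, 39 = 3*13).
Back-substituting, 1833*(5) + 208*(-44) = 13.
Scale by -9: particular solution (-45, 396); reduce x mod 16: (3, -27).
General solution: x = 3 + 16t, y = -27 - 141t for integer t.
6 ≤ 3 + 16t ≤ 403 gives t ∈ [1, 25], which is 25 values.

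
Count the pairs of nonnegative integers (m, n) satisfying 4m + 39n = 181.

gcd(39, 4):
  39 = 9·4 + 3
  4 = 1·3 + 1
  3 = 3·1
so gcd(39, 4) = 1.
Back-substitute for Bézout coefficients:
  1 = 4 - 1·3
  ... = 4·(10) + 39·(-1)
Scale by 181: one solution is (1810, -181). Reduce m mod 39: (16, 3).
General: m = 16 + 39t, n = 3 - 4t.
m ≥ 0 ⇒ t ≥ 0; n ≥ 0 ⇒ t ≤ 0. So t ∈ [0, 0]: 1 solution.

1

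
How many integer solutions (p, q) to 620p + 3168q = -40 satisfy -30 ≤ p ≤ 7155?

9

gcd(3168, 620) = 4.
By Bézout, 620·(-373) + 3168·(73) = 4.
Particular solution: (562, -110).
General solution: p = 562 + 792t, q = -110 - 155t for integer t.
-30 ≤ 562 + 792t ≤ 7155 gives t ∈ [0, 8], which is 9 values.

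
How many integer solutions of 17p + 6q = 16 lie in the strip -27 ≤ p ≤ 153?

30

gcd(17, 6) = 1  (17 = 2·6 + 5, 6 = 1·5 + 1, 5 = 5·1).
Back-substituting, 17·(-1) + 6·(3) = 1.
Scale by 16: particular solution (-16, 48); reduce p mod 6: (2, -3).
General solution: p = 2 + 6t, q = -3 - 17t for integer t.
-27 ≤ 2 + 6t ≤ 153 gives t ∈ [-4, 25], which is 30 values.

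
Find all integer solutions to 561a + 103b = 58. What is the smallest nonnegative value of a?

gcd(561, 103):
  561 = 5*103 + 46
  103 = 2*46 + 11
  46 = 4*11 + 2
  11 = 5*2 + 1
  2 = 2*1
so gcd(561, 103) = 1.
1 divides 58, so solutions exist.
Back-substitute for Bézout coefficients:
  1 = 11 - 5*2
  ... = 561*(-47) + 103*(256)
Scale by 58/1 = 58: (a₀, b₀) = (-2726, 14848).
General solution: a = -2726 + 103t, b = 14848 - 561t for integer t.
a ≥ 0: smallest is -2726 mod 103 = 55 (at t = 27), with b = -299.

55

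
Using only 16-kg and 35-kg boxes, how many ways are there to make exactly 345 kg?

1

Need nonnegative integers with 16j + 35k = 345.
gcd(16, 35) = 1, and 16·(11) + 35·(-5) = 1.
So (j₀, k₀) = (3795, -1725); general j = 3795 + 35t, k = -1725 - 16t.
j ≥ 0 ⇒ t ≥ -108; k ≥ 0 ⇒ t ≤ -108. That's 1 value of t.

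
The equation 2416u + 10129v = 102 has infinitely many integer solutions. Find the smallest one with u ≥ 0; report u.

914

gcd(10129, 2416) = 1.
1 divides 102, so solutions exist.
By Bézout, 2416×(1002) + 10129×(-239) = 1.
Scale by 102/1 = 102: (u₀, v₀) = (102204, -24378).
General solution: u = 102204 + 10129t, v = -24378 - 2416t for integer t.
u ≥ 0: smallest is 102204 mod 10129 = 914 (at t = -10), with v = -218.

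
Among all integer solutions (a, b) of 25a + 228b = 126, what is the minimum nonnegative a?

78

gcd(228, 25) = 1.
1 divides 126, so solutions exist.
By Bézout, 25·(73) + 228·(-8) = 1.
Scale by 126/1 = 126: (a₀, b₀) = (9198, -1008).
General solution: a = 9198 + 228t, b = -1008 - 25t for integer t.
a ≥ 0: smallest is 9198 mod 228 = 78 (at t = -40), with b = -8.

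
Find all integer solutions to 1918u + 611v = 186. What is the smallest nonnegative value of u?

gcd(1918, 611):
  1918 = 3×611 + 85
  611 = 7×85 + 16
  85 = 5×16 + 5
  16 = 3×5 + 1
  5 = 5×1
so gcd(1918, 611) = 1.
1 divides 186, so solutions exist.
Back-substitute for Bézout coefficients:
  1 = 16 - 3×5
  ... = 1918×(-115) + 611×(361)
Scale by 186/1 = 186: (u₀, v₀) = (-21390, 67146).
General solution: u = -21390 + 611t, v = 67146 - 1918t for integer t.
u ≥ 0: smallest is -21390 mod 611 = 606 (at t = 36), with v = -1902.

606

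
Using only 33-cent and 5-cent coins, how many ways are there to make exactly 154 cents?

1

Need nonnegative integers with 33j + 5k = 154.
gcd(33, 5) = 1, and 33·(2) + 5·(-13) = 1.
So (j₀, k₀) = (308, -2002); general j = 308 + 5t, k = -2002 - 33t.
j ≥ 0 ⇒ t ≥ -61; k ≥ 0 ⇒ t ≤ -61. That's 1 value of t.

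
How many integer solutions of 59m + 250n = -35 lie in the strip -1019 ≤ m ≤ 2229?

gcd(250, 59) = 1.
By Bézout, 59*(89) + 250*(-21) = 1.
Particular solution: (135, -32).
General solution: m = 135 + 250t, n = -32 - 59t for integer t.
-1019 ≤ 135 + 250t ≤ 2229 gives t ∈ [-4, 8], which is 13 values.

13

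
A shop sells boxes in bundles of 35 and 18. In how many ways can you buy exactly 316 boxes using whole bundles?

1

Need nonnegative integers with 35j + 18k = 316.
gcd(35, 18) = 1, and 35·(-1) + 18·(2) = 1.
So (j₀, k₀) = (-316, 632); general j = -316 + 18t, k = 632 - 35t.
j ≥ 0 ⇒ t ≥ 18; k ≥ 0 ⇒ t ≤ 18. That's 1 value of t.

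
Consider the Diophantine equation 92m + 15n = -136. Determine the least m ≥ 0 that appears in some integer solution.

gcd(92, 15):
  92 = 6×15 + 2
  15 = 7×2 + 1
  2 = 2×1
so gcd(92, 15) = 1.
1 divides -136, so solutions exist.
Back-substitute for Bézout coefficients:
  1 = 15 - 7×2
  ... = 92×(-7) + 15×(43)
Scale by -136/1 = -136: (m₀, n₀) = (952, -5848).
General solution: m = 952 + 15t, n = -5848 - 92t for integer t.
m ≥ 0: smallest is 952 mod 15 = 7 (at t = -63), with n = -52.

7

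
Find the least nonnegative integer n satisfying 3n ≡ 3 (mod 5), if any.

gcd(5, 3):
  5 = 1·3 + 2
  3 = 1·2 + 1
  2 = 2·1
so gcd(5, 3) = 1.
1 divides 3, so solutions exist.
Back-substitute for Bézout coefficients:
  1 = 3 - 1·2
  ... = 3·(2) + 5·(-1)
So 3·(2) ≡ 1 (mod 5); multiply by 3: n ≡ 6 (mod 5).
Smallest nonnegative: n = 6 mod 5 = 1.

1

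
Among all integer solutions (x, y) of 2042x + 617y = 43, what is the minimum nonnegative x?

572

gcd(2042, 617) = 1  (2042 = 3·617 + 191, 617 = 3·191 + 44, 191 = 4·44 + 15, 44 = 2·15 + 14, 15 = 1·14 + 1, 14 = 14·1).
1 divides 43, so solutions exist.
Back-substituting, 2042·(42) + 617·(-139) = 1.
Scale by 43/1 = 43: (x₀, y₀) = (1806, -5977).
General solution: x = 1806 + 617t, y = -5977 - 2042t for integer t.
x ≥ 0: smallest is 1806 mod 617 = 572 (at t = -2), with y = -1893.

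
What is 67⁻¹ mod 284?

195

gcd(284, 67):
  284 = 4*67 + 16
  67 = 4*16 + 3
  16 = 5*3 + 1
  3 = 3*1
so gcd(284, 67) = 1.
Back-substitute for Bézout coefficients:
  1 = 16 - 5*3
  ... = 67*(-89) + 284*(21)
So 67*-89 ≡ 1 (mod 284), and -89 mod 284 = 195.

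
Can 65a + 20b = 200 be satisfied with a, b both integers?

yes

gcd(65, 20):
  65 = 3×20 + 5
  20 = 4×5
so gcd(65, 20) = 5.
5 divides 200, so integer solutions exist.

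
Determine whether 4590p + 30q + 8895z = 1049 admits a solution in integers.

no

gcd(4590, 30) = 30.
gcd(30, 8895) = 15.
15 does not divide 1049 (remainder 14), so no integer solutions.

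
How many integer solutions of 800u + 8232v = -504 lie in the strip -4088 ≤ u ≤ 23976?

27

gcd(8232, 800) = 8.
By Bézout, 800*(319) + 8232*(-31) = 8.
Particular solution: (483, -47).
General solution: u = 483 + 1029t, v = -47 - 100t for integer t.
-4088 ≤ 483 + 1029t ≤ 23976 gives t ∈ [-4, 22], which is 27 values.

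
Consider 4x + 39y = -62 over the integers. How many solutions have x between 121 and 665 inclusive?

14

gcd(39, 4) = 1.
By Bézout, 4·(10) + 39·(-1) = 1.
Particular solution: (4, -2).
General solution: x = 4 + 39t, y = -2 - 4t for integer t.
121 ≤ 4 + 39t ≤ 665 gives t ∈ [3, 16], which is 14 values.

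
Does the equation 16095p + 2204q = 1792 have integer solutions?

gcd(16095, 2204) = 29.
29 does not divide 1792 (remainder 23), so no integer solutions.

no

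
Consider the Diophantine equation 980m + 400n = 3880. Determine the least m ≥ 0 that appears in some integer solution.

gcd(980, 400):
  980 = 2*400 + 180
  400 = 2*180 + 40
  180 = 4*40 + 20
  40 = 2*20
so gcd(980, 400) = 20.
20 divides 3880, so solutions exist.
Back-substitute for Bézout coefficients:
  20 = 180 - 4*40
  ... = 980*(9) + 400*(-22)
Scale by 3880/20 = 194: (m₀, n₀) = (1746, -4268).
General solution: m = 1746 + 20t, n = -4268 - 49t for integer t.
m ≥ 0: smallest is 1746 mod 20 = 6 (at t = -87), with n = -5.

6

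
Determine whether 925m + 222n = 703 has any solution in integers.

gcd(925, 222) = 37.
37 divides 703, so integer solutions exist.

yes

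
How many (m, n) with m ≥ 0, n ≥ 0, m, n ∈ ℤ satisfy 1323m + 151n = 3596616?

gcd(1323, 151) = 1.
By Bézout, 1323·(-21) + 151·(184) = 1.
One solution: (56, 23328).
General: m = 56 + 151t, n = 23328 - 1323t.
m ≥ 0 ⇒ t ≥ 0; n ≥ 0 ⇒ t ≤ 17. So t ∈ [0, 17]: 18 solutions.

18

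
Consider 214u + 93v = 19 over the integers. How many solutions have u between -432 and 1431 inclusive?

gcd(214, 93):
  214 = 2·93 + 28
  93 = 3·28 + 9
  28 = 3·9 + 1
  9 = 9·1
so gcd(214, 93) = 1.
Back-substitute for Bézout coefficients:
  1 = 28 - 3·9
  ... = 214·(10) + 93·(-23)
Scale by 19: particular solution (190, -437); reduce u mod 93: (4, -9).
General solution: u = 4 + 93t, v = -9 - 214t for integer t.
-432 ≤ 4 + 93t ≤ 1431 gives t ∈ [-4, 15], which is 20 values.

20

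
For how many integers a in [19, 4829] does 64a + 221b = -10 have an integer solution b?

22

gcd(221, 64) = 1.
By Bézout, 64·(38) + 221·(-11) = 1.
Particular solution: (62, -18).
General solution: a = 62 + 221t, b = -18 - 64t for integer t.
19 ≤ 62 + 221t ≤ 4829 gives t ∈ [0, 21], which is 22 values.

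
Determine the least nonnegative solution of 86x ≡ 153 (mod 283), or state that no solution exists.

gcd(283, 86) = 1  (283 = 3·86 + 25, 86 = 3·25 + 11, 25 = 2·11 + 3, 11 = 3·3 + 2, 3 = 1·2 + 1, 2 = 2·1).
1 divides 153, so solutions exist.
Back-substituting, 86·(-102) + 283·(31) = 1.
So 86·(-102) ≡ 1 (mod 283); multiply by 153: x ≡ -15606 (mod 283).
Smallest nonnegative: x = -15606 mod 283 = 242.

242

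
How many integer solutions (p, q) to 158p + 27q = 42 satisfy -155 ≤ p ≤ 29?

gcd(158, 27):
  158 = 5×27 + 23
  27 = 1×23 + 4
  23 = 5×4 + 3
  4 = 1×3 + 1
  3 = 3×1
so gcd(158, 27) = 1.
Back-substitute for Bézout coefficients:
  1 = 4 - 1×3
  ... = 158×(-7) + 27×(41)
Scale by 42: particular solution (-294, 1722); reduce p mod 27: (3, -16).
General solution: p = 3 + 27t, q = -16 - 158t for integer t.
-155 ≤ 3 + 27t ≤ 29 gives t ∈ [-5, 0], which is 6 values.

6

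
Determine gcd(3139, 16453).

gcd(16453, 3139) = 1  (16453 = 5×3139 + 758, 3139 = 4×758 + 107, 758 = 7×107 + 9, 107 = 11×9 + 8, 9 = 1×8 + 1, 8 = 8×1).

1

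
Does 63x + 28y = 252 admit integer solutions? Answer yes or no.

yes

gcd(63, 28) = 7.
7 divides 252, so integer solutions exist.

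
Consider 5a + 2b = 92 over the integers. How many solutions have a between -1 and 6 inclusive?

4

gcd(5, 2) = 1.
By Bézout, 5·(1) + 2·(-2) = 1.
Particular solution: (0, 46).
General solution: a = 0 + 2t, b = 46 - 5t for integer t.
-1 ≤ 0 + 2t ≤ 6 gives t ∈ [0, 3], which is 4 values.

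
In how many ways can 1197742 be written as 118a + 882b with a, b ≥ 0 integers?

gcd(882, 118) = 2  (882 = 7·118 + 56, 118 = 2·56 + 6, 56 = 9·6 + 2, 6 = 3·2).
Back-substituting, 118·(-142) + 882·(19) = 2.
Scale by 598871: one solution is (-85039682, 11378549). Reduce a mod 441: (112, 1343).
General: a = 112 + 441t, b = 1343 - 59t.
a ≥ 0 ⇒ t ≥ 0; b ≥ 0 ⇒ t ≤ 22. So t ∈ [0, 22]: 23 solutions.

23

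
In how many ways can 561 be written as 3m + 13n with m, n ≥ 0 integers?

15

gcd(13, 3) = 1.
By Bézout, 3×(-4) + 13×(1) = 1.
One solution: (5, 42).
General: m = 5 + 13t, n = 42 - 3t.
m ≥ 0 ⇒ t ≥ 0; n ≥ 0 ⇒ t ≤ 14. So t ∈ [0, 14]: 15 solutions.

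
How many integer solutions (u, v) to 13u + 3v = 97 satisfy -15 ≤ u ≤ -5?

gcd(13, 3):
  13 = 4×3 + 1
  3 = 3×1
so gcd(13, 3) = 1.
Back-substitute for Bézout coefficients:
  1 = 13 - 4×3
  ... = 13×(1) + 3×(-4)
Scale by 97: particular solution (97, -388); reduce u mod 3: (1, 28).
General solution: u = 1 + 3t, v = 28 - 13t for integer t.
-15 ≤ 1 + 3t ≤ -5 gives t ∈ [-5, -2], which is 4 values.

4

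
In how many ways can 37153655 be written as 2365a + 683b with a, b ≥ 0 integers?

gcd(2365, 683):
  2365 = 3×683 + 316
  683 = 2×316 + 51
  316 = 6×51 + 10
  51 = 5×10 + 1
  10 = 10×1
so gcd(2365, 683) = 1.
Back-substitute for Bézout coefficients:
  1 = 51 - 5×10
  ... = 2365×(-67) + 683×(232)
Scale by 37153655: one solution is (-2489294885, 8619647960). Reduce a mod 683: (382, 53075).
General: a = 382 + 683t, b = 53075 - 2365t.
a ≥ 0 ⇒ t ≥ 0; b ≥ 0 ⇒ t ≤ 22. So t ∈ [0, 22]: 23 solutions.

23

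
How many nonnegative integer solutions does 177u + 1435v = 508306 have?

gcd(1435, 177) = 1  (1435 = 8×177 + 19, 177 = 9×19 + 6, 19 = 3×6 + 1, 6 = 6×1).
Back-substituting, 177×(-227) + 1435×(28) = 1.
Scale by 508306: one solution is (-115385462, 14232568). Reduce u mod 1435: (18, 352).
General: u = 18 + 1435t, v = 352 - 177t.
u ≥ 0 ⇒ t ≥ 0; v ≥ 0 ⇒ t ≤ 1. So t ∈ [0, 1]: 2 solutions.

2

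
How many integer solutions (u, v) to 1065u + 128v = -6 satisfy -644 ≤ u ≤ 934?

gcd(1065, 128) = 1  (1065 = 8*128 + 41, 128 = 3*41 + 5, 41 = 8*5 + 1, 5 = 5*1).
Back-substituting, 1065*(25) + 128*(-208) = 1.
Scale by -6: particular solution (-150, 1248); reduce u mod 128: (106, -882).
General solution: u = 106 + 128t, v = -882 - 1065t for integer t.
-644 ≤ 106 + 128t ≤ 934 gives t ∈ [-5, 6], which is 12 values.

12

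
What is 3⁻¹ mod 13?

gcd(13, 3) = 1.
By Bézout, 3*(-4) + 13*(1) = 1.
So 3*-4 ≡ 1 (mod 13), and -4 mod 13 = 9.

9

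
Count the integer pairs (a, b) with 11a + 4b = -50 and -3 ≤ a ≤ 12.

4

gcd(11, 4) = 1.
By Bézout, 11*(-1) + 4*(3) = 1.
Particular solution: (2, -18).
General solution: a = 2 + 4t, b = -18 - 11t for integer t.
-3 ≤ 2 + 4t ≤ 12 gives t ∈ [-1, 2], which is 4 values.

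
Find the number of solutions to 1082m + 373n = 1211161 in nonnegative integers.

3

gcd(1082, 373) = 1  (1082 = 2·373 + 336, 373 = 1·336 + 37, 336 = 9·37 + 3, 37 = 12·3 + 1, 3 = 3·1).
Back-substituting, 1082·(-121) + 373·(351) = 1.
Scale by 1211161: one solution is (-146550481, 425117511). Reduce m mod 373: (100, 2957).
General: m = 100 + 373t, n = 2957 - 1082t.
m ≥ 0 ⇒ t ≥ 0; n ≥ 0 ⇒ t ≤ 2. So t ∈ [0, 2]: 3 solutions.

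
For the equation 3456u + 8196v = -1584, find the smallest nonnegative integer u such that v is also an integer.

gcd(8196, 3456) = 12  (8196 = 2*3456 + 1284, 3456 = 2*1284 + 888, 1284 = 1*888 + 396, 888 = 2*396 + 96, 396 = 4*96 + 12, 96 = 8*12).
12 divides -1584, so solutions exist.
Back-substituting, 3456*(-83) + 8196*(35) = 12.
Scale by -1584/12 = -132: (u₀, v₀) = (10956, -4620).
General solution: u = 10956 + 683t, v = -4620 - 288t for integer t.
u ≥ 0: smallest is 10956 mod 683 = 28 (at t = -16), with v = -12.

28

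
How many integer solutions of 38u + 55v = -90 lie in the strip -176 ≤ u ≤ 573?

14

gcd(55, 38) = 1.
By Bézout, 38×(-13) + 55×(9) = 1.
Particular solution: (15, -12).
General solution: u = 15 + 55t, v = -12 - 38t for integer t.
-176 ≤ 15 + 55t ≤ 573 gives t ∈ [-3, 10], which is 14 values.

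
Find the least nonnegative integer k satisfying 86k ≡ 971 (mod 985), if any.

206

gcd(985, 86) = 1.
1 divides 971, so solutions exist.
By Bézout, 86×(126) + 985×(-11) = 1.
So 86×(126) ≡ 1 (mod 985); multiply by 971: k ≡ 122346 (mod 985).
Smallest nonnegative: k = 122346 mod 985 = 206.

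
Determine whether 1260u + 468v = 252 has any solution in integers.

yes

gcd(1260, 468) = 36.
36 divides 252, so integer solutions exist.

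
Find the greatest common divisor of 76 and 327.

1

gcd(327, 76):
  327 = 4·76 + 23
  76 = 3·23 + 7
  23 = 3·7 + 2
  7 = 3·2 + 1
  2 = 2·1
so gcd(327, 76) = 1.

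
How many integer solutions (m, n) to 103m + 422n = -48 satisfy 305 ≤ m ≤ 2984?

gcd(422, 103) = 1  (422 = 4·103 + 10, 103 = 10·10 + 3, 10 = 3·3 + 1, 3 = 3·1).
Back-substituting, 103·(-127) + 422·(31) = 1.
Scale by -48: particular solution (6096, -1488); reduce m mod 422: (188, -46).
General solution: m = 188 + 422t, n = -46 - 103t for integer t.
305 ≤ 188 + 422t ≤ 2984 gives t ∈ [1, 6], which is 6 values.

6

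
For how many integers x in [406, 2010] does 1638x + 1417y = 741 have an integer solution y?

gcd(1638, 1417):
  1638 = 1×1417 + 221
  1417 = 6×221 + 91
  221 = 2×91 + 39
  91 = 2×39 + 13
  39 = 3×13
so gcd(1638, 1417) = 13.
Back-substitute for Bézout coefficients:
  13 = 91 - 2×39
  ... = 1638×(-32) + 1417×(37)
Scale by 57: particular solution (-1824, 2109); reduce x mod 109: (29, -33).
General solution: x = 29 + 109t, y = -33 - 126t for integer t.
406 ≤ 29 + 109t ≤ 2010 gives t ∈ [4, 18], which is 15 values.

15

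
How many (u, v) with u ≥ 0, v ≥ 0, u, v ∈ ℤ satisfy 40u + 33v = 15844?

12

gcd(40, 33) = 1.
By Bézout, 40*(-14) + 33*(17) = 1.
One solution: (10, 468).
General: u = 10 + 33t, v = 468 - 40t.
u ≥ 0 ⇒ t ≥ 0; v ≥ 0 ⇒ t ≤ 11. So t ∈ [0, 11]: 12 solutions.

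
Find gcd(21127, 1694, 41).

gcd(21127, 1694):
  21127 = 12·1694 + 799
  1694 = 2·799 + 96
  799 = 8·96 + 31
  96 = 3·31 + 3
  31 = 10·3 + 1
  3 = 3·1
so gcd(21127, 1694) = 1.
gcd(1, 41) = 1.

1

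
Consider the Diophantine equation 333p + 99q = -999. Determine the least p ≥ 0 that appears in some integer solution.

gcd(333, 99):
  333 = 3·99 + 36
  99 = 2·36 + 27
  36 = 1·27 + 9
  27 = 3·9
so gcd(333, 99) = 9.
9 divides -999, so solutions exist.
Back-substitute for Bézout coefficients:
  9 = 36 - 1·27
  ... = 333·(3) + 99·(-10)
Scale by -999/9 = -111: (p₀, q₀) = (-333, 1110).
General solution: p = -333 + 11t, q = 1110 - 37t for integer t.
p ≥ 0: smallest is -333 mod 11 = 8 (at t = 31), with q = -37.

8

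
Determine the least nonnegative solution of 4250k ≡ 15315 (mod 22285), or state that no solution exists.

2316

gcd(22285, 4250):
  22285 = 5×4250 + 1035
  4250 = 4×1035 + 110
  1035 = 9×110 + 45
  110 = 2×45 + 20
  45 = 2×20 + 5
  20 = 4×5
so gcd(22285, 4250) = 5.
5 divides 15315, so solutions exist.
Back-substitute for Bézout coefficients:
  5 = 45 - 2×20
  ... = 4250×(-1012) + 22285×(193)
So 4250×(-1012) ≡ 5 (mod 22285); multiply by 3063: k ≡ -3099756 (mod 4457).
Smallest nonnegative: k = -3099756 mod 4457 = 2316.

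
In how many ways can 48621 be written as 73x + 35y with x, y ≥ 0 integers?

19

gcd(73, 35) = 1.
By Bézout, 73*(12) + 35*(-25) = 1.
One solution: (2, 1385).
General: x = 2 + 35t, y = 1385 - 73t.
x ≥ 0 ⇒ t ≥ 0; y ≥ 0 ⇒ t ≤ 18. So t ∈ [0, 18]: 19 solutions.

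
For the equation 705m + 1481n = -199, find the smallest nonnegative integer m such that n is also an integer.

gcd(1481, 705):
  1481 = 2×705 + 71
  705 = 9×71 + 66
  71 = 1×66 + 5
  66 = 13×5 + 1
  5 = 5×1
so gcd(1481, 705) = 1.
1 divides -199, so solutions exist.
Back-substitute for Bézout coefficients:
  1 = 66 - 13×5
  ... = 705×(292) + 1481×(-139)
Scale by -199/1 = -199: (m₀, n₀) = (-58108, 27661).
General solution: m = -58108 + 1481t, n = 27661 - 705t for integer t.
m ≥ 0: smallest is -58108 mod 1481 = 1132 (at t = 40), with n = -539.

1132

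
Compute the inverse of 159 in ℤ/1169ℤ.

gcd(1169, 159):
  1169 = 7·159 + 56
  159 = 2·56 + 47
  56 = 1·47 + 9
  47 = 5·9 + 2
  9 = 4·2 + 1
  2 = 2·1
so gcd(1169, 159) = 1.
Back-substitute for Bézout coefficients:
  1 = 9 - 4·2
  ... = 159·(-522) + 1169·(71)
So 159·-522 ≡ 1 (mod 1169), and -522 mod 1169 = 647.

647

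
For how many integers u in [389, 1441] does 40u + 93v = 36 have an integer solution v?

gcd(93, 40) = 1  (93 = 2·40 + 13, 40 = 3·13 + 1, 13 = 13·1).
Back-substituting, 40·(7) + 93·(-3) = 1.
Scale by 36: particular solution (252, -108); reduce u mod 93: (66, -28).
General solution: u = 66 + 93t, v = -28 - 40t for integer t.
389 ≤ 66 + 93t ≤ 1441 gives t ∈ [4, 14], which is 11 values.

11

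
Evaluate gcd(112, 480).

16

gcd(480, 112):
  480 = 4*112 + 32
  112 = 3*32 + 16
  32 = 2*16
so gcd(480, 112) = 16.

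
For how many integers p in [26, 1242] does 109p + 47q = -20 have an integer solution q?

26

gcd(109, 47) = 1.
By Bézout, 109*(22) + 47*(-51) = 1.
Particular solution: (30, -70).
General solution: p = 30 + 47t, q = -70 - 109t for integer t.
26 ≤ 30 + 47t ≤ 1242 gives t ∈ [0, 25], which is 26 values.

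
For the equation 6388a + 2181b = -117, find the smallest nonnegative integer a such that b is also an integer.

gcd(6388, 2181):
  6388 = 2*2181 + 2026
  2181 = 1*2026 + 155
  2026 = 13*155 + 11
  155 = 14*11 + 1
  11 = 11*1
so gcd(6388, 2181) = 1.
1 divides -117, so solutions exist.
Back-substitute for Bézout coefficients:
  1 = 155 - 14*11
  ... = 6388*(-197) + 2181*(577)
Scale by -117/1 = -117: (a₀, b₀) = (23049, -67509).
General solution: a = 23049 + 2181t, b = -67509 - 6388t for integer t.
a ≥ 0: smallest is 23049 mod 2181 = 1239 (at t = -10), with b = -3629.

1239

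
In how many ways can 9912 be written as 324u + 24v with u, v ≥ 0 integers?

gcd(324, 24) = 12.
By Bézout, 324×(1) + 24×(-13) = 12.
One solution: (0, 413).
General: u = 0 + 2t, v = 413 - 27t.
u ≥ 0 ⇒ t ≥ 0; v ≥ 0 ⇒ t ≤ 15. So t ∈ [0, 15]: 16 solutions.

16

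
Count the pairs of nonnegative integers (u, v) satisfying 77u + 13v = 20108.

20

gcd(77, 13):
  77 = 5*13 + 12
  13 = 1*12 + 1
  12 = 12*1
so gcd(77, 13) = 1.
Back-substitute for Bézout coefficients:
  1 = 13 - 1*12
  ... = 77*(-1) + 13*(6)
Scale by 20108: one solution is (-20108, 120648). Reduce u mod 13: (3, 1529).
General: u = 3 + 13t, v = 1529 - 77t.
u ≥ 0 ⇒ t ≥ 0; v ≥ 0 ⇒ t ≤ 19. So t ∈ [0, 19]: 20 solutions.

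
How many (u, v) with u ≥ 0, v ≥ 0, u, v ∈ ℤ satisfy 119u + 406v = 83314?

gcd(406, 119) = 7.
By Bézout, 119×(-17) + 406×(5) = 7.
One solution: (28, 197).
General: u = 28 + 58t, v = 197 - 17t.
u ≥ 0 ⇒ t ≥ 0; v ≥ 0 ⇒ t ≤ 11. So t ∈ [0, 11]: 12 solutions.

12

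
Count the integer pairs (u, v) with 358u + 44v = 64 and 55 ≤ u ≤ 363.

gcd(358, 44) = 2.
By Bézout, 358*(-7) + 44*(57) = 2.
Particular solution: (18, -145).
General solution: u = 18 + 22t, v = -145 - 179t for integer t.
55 ≤ 18 + 22t ≤ 363 gives t ∈ [2, 15], which is 14 values.

14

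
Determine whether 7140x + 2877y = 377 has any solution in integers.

no

gcd(7140, 2877):
  7140 = 2·2877 + 1386
  2877 = 2·1386 + 105
  1386 = 13·105 + 21
  105 = 5·21
so gcd(7140, 2877) = 21.
21 does not divide 377 (remainder 20), so no integer solutions.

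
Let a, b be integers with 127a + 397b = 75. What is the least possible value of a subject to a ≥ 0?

110

gcd(397, 127):
  397 = 3*127 + 16
  127 = 7*16 + 15
  16 = 1*15 + 1
  15 = 15*1
so gcd(397, 127) = 1.
1 divides 75, so solutions exist.
Back-substitute for Bézout coefficients:
  1 = 16 - 1*15
  ... = 127*(-25) + 397*(8)
Scale by 75/1 = 75: (a₀, b₀) = (-1875, 600).
General solution: a = -1875 + 397t, b = 600 - 127t for integer t.
a ≥ 0: smallest is -1875 mod 397 = 110 (at t = 5), with b = -35.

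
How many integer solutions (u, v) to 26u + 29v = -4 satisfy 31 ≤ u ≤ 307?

10

gcd(29, 26) = 1.
By Bézout, 26·(-10) + 29·(9) = 1.
Particular solution: (11, -10).
General solution: u = 11 + 29t, v = -10 - 26t for integer t.
31 ≤ 11 + 29t ≤ 307 gives t ∈ [1, 10], which is 10 values.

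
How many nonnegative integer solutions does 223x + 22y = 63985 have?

gcd(223, 22) = 1.
By Bézout, 223·(-7) + 22·(71) = 1.
One solution: (3, 2878).
General: x = 3 + 22t, y = 2878 - 223t.
x ≥ 0 ⇒ t ≥ 0; y ≥ 0 ⇒ t ≤ 12. So t ∈ [0, 12]: 13 solutions.

13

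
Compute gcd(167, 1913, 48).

1

gcd(1913, 167):
  1913 = 11·167 + 76
  167 = 2·76 + 15
  76 = 5·15 + 1
  15 = 15·1
so gcd(1913, 167) = 1.
gcd(1, 48) = 1.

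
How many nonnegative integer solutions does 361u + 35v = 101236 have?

gcd(361, 35) = 1.
By Bézout, 361×(16) + 35×(-165) = 1.
One solution: (11, 2779).
General: u = 11 + 35t, v = 2779 - 361t.
u ≥ 0 ⇒ t ≥ 0; v ≥ 0 ⇒ t ≤ 7. So t ∈ [0, 7]: 8 solutions.

8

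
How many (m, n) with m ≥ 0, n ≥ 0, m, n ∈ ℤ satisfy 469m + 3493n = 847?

gcd(3493, 469) = 7  (3493 = 7*469 + 210, 469 = 2*210 + 49, 210 = 4*49 + 14, 49 = 3*14 + 7, 14 = 2*7).
Back-substituting, 469*(216) + 3493*(-29) = 7.
Scale by 121: one solution is (26136, -3509). Reduce m mod 499: (188, -25).
General: m = 188 + 499t, n = -25 - 67t.
m ≥ 0 ⇒ t ≥ 0; n ≥ 0 ⇒ t ≤ -1. So t ∈ [0, -1]: 0 solutions.

0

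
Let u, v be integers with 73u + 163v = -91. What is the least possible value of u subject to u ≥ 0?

gcd(163, 73):
  163 = 2*73 + 17
  73 = 4*17 + 5
  17 = 3*5 + 2
  5 = 2*2 + 1
  2 = 2*1
so gcd(163, 73) = 1.
1 divides -91, so solutions exist.
Back-substitute for Bézout coefficients:
  1 = 5 - 2*2
  ... = 73*(67) + 163*(-30)
Scale by -91/1 = -91: (u₀, v₀) = (-6097, 2730).
General solution: u = -6097 + 163t, v = 2730 - 73t for integer t.
u ≥ 0: smallest is -6097 mod 163 = 97 (at t = 38), with v = -44.

97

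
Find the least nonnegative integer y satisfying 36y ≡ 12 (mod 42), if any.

5

gcd(42, 36):
  42 = 1·36 + 6
  36 = 6·6
so gcd(42, 36) = 6.
6 divides 12, so solutions exist.
Back-substitute for Bézout coefficients:
  6 = 42 - 1·36
  ... = 36·(-1) + 42·(1)
So 36·(-1) ≡ 6 (mod 42); multiply by 2: y ≡ -2 (mod 7).
Smallest nonnegative: y = -2 mod 7 = 5.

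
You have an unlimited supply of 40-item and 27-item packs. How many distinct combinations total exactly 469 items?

1

Need nonnegative integers with 40j + 27k = 469.
gcd(40, 27) = 1, and 40·(-2) + 27·(3) = 1.
So (j₀, k₀) = (-938, 1407); general j = -938 + 27t, k = 1407 - 40t.
j ≥ 0 ⇒ t ≥ 35; k ≥ 0 ⇒ t ≤ 35. That's 1 value of t.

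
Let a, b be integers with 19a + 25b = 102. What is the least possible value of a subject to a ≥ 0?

8

gcd(25, 19) = 1.
1 divides 102, so solutions exist.
By Bézout, 19*(4) + 25*(-3) = 1.
Scale by 102/1 = 102: (a₀, b₀) = (408, -306).
General solution: a = 408 + 25t, b = -306 - 19t for integer t.
a ≥ 0: smallest is 408 mod 25 = 8 (at t = -16), with b = -2.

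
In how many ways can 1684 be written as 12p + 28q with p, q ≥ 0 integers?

20

gcd(28, 12):
  28 = 2*12 + 4
  12 = 3*4
so gcd(28, 12) = 4.
Back-substitute for Bézout coefficients:
  4 = 28 - 2*12
  ... = 12*(-2) + 28*(1)
Scale by 421: one solution is (-842, 421). Reduce p mod 7: (5, 58).
General: p = 5 + 7t, q = 58 - 3t.
p ≥ 0 ⇒ t ≥ 0; q ≥ 0 ⇒ t ≤ 19. So t ∈ [0, 19]: 20 solutions.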